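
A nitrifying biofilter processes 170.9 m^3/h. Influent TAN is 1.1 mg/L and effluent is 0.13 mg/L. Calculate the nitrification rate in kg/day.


Concentration drop: TAN_in - TAN_out = 1.1 - 0.13 = 0.97 mg/L
Hourly TAN removed = Q * dTAN = 170.9 m^3/h * 0.97 mg/L = 165.773 g/h  (m^3/h * mg/L = g/h)
Daily TAN removed = 165.773 * 24 = 3978.552 g/day
Convert to kg/day: 3978.552 / 1000 = 3.978552 kg/day

3.978552 kg/day


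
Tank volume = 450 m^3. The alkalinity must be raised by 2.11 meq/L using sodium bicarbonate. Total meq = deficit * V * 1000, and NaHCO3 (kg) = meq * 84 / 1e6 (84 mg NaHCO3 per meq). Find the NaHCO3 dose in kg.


Tank volume in L = 450 m^3 * 1000 = 450000 L
Total meq required = 2.11 meq/L * 450000 L = 949500 meq
NaHCO3 mass = 949500 meq * 84 mg/meq / 1e6 = 79.758 kg

79.758 kg


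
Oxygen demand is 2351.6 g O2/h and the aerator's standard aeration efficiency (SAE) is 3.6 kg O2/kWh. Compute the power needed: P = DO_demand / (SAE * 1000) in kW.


SAE in g O2/kWh = 3.6 * 1000 = 3600 g/kWh
P = DO_demand / SAE_g = 2351.6 / 3600 = 0.653222 kW

0.653222 kW


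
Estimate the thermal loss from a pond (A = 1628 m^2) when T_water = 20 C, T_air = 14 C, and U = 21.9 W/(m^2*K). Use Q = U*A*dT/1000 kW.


Temperature difference dT = 20 - 14 = 6 K
Heat loss (W) = U * A * dT = 21.9 * 1628 * 6 = 213919.2 W
Convert to kW: 213919.2 / 1000 = 213.9192 kW

213.9192 kW


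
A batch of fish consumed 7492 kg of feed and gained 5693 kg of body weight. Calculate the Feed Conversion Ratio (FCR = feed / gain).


FCR = feed consumed / weight gained
FCR = 7492 kg / 5693 kg = 1.316

1.316


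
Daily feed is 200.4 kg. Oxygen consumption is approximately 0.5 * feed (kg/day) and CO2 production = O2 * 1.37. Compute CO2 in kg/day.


O2 = 200.4 * 0.5 = 100.2
CO2 = 100.2 * 1.37 = 137.274

137.274 kg/day


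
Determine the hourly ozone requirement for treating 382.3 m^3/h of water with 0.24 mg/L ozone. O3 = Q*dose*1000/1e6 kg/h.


O3 demand (mg/h) = Q * dose * 1000 = 382.3 * 0.24 * 1000 = 91752 mg/h
Convert mg to kg: 91752 / 1e6 = 0.091752 kg/h

0.091752 kg/h


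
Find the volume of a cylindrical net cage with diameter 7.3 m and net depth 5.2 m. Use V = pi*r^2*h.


r = d/2 = 7.3/2 = 3.65 m
Base area = pi*r^2 = pi*3.65^2 = 41.853868 m^2
Volume = 41.853868 * 5.2 = 217.64 m^3

217.64 m^3


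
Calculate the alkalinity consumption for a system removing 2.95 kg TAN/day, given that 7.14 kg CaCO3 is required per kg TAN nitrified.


Alkalinity factor: 7.14 kg CaCO3 consumed per kg TAN nitrified
alk = 2.95 kg TAN * 7.14 = 21.063 kg CaCO3/day

21.063 kg CaCO3/day


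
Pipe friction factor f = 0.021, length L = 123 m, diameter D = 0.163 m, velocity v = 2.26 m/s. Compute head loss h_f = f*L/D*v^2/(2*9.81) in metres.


v^2 = 2.26^2 = 5.1076 m^2/s^2
L/D = 123/0.163 = 754.60123
h_f = f*(L/D)*v^2/(2g) = 0.021 * 754.60123 * 5.1076 / 19.62 = 4.12529 m

4.12529 m


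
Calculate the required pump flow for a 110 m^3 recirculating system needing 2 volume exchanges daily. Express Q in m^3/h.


Daily recirculation volume = 110 m^3 * 2 = 220 m^3/day
Flow rate Q = daily volume / 24 h = 220 / 24 = 9.16667 m^3/h

9.16667 m^3/h


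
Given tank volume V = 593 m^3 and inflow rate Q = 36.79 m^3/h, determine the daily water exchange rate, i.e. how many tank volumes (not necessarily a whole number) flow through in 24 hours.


Daily flow volume = 36.79 m^3/h * 24 h = 882.96 m^3/day
Exchanges = daily flow / tank volume = 882.96 / 593 = 1.48897 exchanges/day

1.48897 exchanges/day


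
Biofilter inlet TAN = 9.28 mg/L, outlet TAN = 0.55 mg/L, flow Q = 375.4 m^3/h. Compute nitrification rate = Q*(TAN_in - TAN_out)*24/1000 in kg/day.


Concentration drop: TAN_in - TAN_out = 9.28 - 0.55 = 8.73 mg/L
Hourly TAN removed = Q * dTAN = 375.4 m^3/h * 8.73 mg/L = 3277.242 g/h  (m^3/h * mg/L = g/h)
Daily TAN removed = 3277.242 * 24 = 78653.808 g/day
Convert to kg/day: 78653.808 / 1000 = 78.653808 kg/day

78.653808 kg/day


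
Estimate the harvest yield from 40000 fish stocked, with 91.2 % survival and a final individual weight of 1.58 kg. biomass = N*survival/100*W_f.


Survivors = 40000 * 91.2/100 = 36480 fish
Harvest biomass = survivors * W_f = 36480 * 1.58 = 57638.4 kg

57638.4 kg


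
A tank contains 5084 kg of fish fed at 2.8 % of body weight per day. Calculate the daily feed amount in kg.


Feeding rate fraction = 2.8% / 100 = 0.028
Daily feed = 5084 kg * 0.028 = 142.352 kg/day

142.352 kg/day


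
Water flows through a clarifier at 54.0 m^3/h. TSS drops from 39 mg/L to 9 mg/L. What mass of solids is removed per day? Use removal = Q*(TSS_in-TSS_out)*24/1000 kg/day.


Concentration drop: TSS_in - TSS_out = 39 - 9 = 30 mg/L
Hourly solids removed = Q * dTSS = 54.0 m^3/h * 30 mg/L = 1620 g/h  (m^3/h * mg/L = g/h)
Daily solids removed = 1620 * 24 = 38880 g/day
Convert g to kg: 38880 / 1000 = 38.88 kg/day

38.88 kg/day


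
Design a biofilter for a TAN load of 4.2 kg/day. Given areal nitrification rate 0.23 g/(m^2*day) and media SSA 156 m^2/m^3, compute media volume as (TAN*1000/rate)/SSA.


A = 4.2*1000 / 0.23 = 18260.87 m^2
V = 18260.87 / 156 = 117.057

117.057 m^3


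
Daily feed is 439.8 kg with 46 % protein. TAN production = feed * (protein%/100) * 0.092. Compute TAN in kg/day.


Protein in feed = 439.8 * 46/100 = 202.308 kg/day
TAN = protein * 0.092 = 202.308 * 0.092 = 18.612336 kg/day

18.612336 kg/day


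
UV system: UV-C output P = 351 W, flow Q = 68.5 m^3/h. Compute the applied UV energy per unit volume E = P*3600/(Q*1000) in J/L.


Energy delivered per hour = 351 W * 3600 s = 1263600 J/h
Volume treated per hour = 68.5 m^3/h * 1000 = 68500 L/h
dose = 1263600 / 68500 = 18.4467 J/L

18.4467 J/L


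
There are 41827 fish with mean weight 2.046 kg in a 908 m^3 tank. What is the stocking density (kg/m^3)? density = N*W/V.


Total biomass = 41827 fish * 2.046 kg = 85578.042 kg
Density = total biomass / volume = 85578.042 / 908 = 94.2489 kg/m^3

94.2489 kg/m^3


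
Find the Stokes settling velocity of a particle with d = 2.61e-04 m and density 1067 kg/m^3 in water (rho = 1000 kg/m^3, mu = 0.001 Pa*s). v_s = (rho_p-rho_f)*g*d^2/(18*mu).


Density difference: rho_p - rho_f = 1067 - 1000 = 67 kg/m^3
d^2 = (2.61e-04)^2 = 6.8121e-08 m^2
Numerator = (rho_p - rho_f) * g * d^2 = 67 * 9.81 * 6.8121e-08 = 4.477389e-05
Denominator = 18 * mu = 18 * 0.001 = 0.018
v_s = 4.477389e-05 / 0.018 = 0.00248744 m/s
Check: Re = rho_f * v_s * d / mu = 1000 * 0.00248744 * 2.61e-04 / 0.001 = 0.649 < 1, so Stokes' law applies.

0.00248744 m/s


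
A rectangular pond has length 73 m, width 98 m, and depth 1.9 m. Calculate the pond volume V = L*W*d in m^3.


Base area = L * W = 73 * 98 = 7154 m^2
Volume = area * depth = 7154 * 1.9 = 13592.6 m^3

13592.6 m^3


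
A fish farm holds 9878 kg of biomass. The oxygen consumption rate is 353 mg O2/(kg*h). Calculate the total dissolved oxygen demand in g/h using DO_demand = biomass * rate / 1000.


Total O2 consumption (mg/h) = 9878 kg * 353 mg/(kg*h) = 3486934 mg/h
Convert to g/h: 3486934 / 1000 = 3486.934 g/h

3486.934 g/h


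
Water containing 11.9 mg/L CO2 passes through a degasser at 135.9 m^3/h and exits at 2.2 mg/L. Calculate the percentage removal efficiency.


CO2_out / CO2_in = 2.2 / 11.9 = 0.18487395
Fraction remaining = 0.18487395
efficiency = (1 - 0.18487395) * 100 = 81.5126 %

81.5126 %


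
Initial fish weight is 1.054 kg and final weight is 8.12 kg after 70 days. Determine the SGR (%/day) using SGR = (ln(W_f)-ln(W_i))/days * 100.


ln(W_f) = ln(8.12) = 2.0943302
ln(W_i) = ln(1.054) = 0.05259245
ln(W_f) - ln(W_i) = 2.0943302 - 0.05259245 = 2.0417377
SGR = 2.0417377 / 70 * 100 = 2.91677 %/day

2.91677 %/day


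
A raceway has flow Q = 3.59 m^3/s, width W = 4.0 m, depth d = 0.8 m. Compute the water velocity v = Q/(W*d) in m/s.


Cross-sectional area = W * d = 4.0 * 0.8 = 3.2 m^2
Velocity = Q / A = 3.59 / 3.2 = 1.12187 m/s

1.12187 m/s


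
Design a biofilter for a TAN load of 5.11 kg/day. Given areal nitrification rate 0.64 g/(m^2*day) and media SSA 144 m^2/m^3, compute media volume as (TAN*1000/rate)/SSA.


A = 5.11*1000 / 0.64 = 7984.375 m^2
V = 7984.375 / 144 = 55.447

55.447 m^3


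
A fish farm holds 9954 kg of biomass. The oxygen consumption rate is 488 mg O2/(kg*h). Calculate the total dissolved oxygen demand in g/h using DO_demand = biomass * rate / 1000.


Total O2 consumption (mg/h) = 9954 kg * 488 mg/(kg*h) = 4857552 mg/h
Convert to g/h: 4857552 / 1000 = 4857.552 g/h

4857.552 g/h


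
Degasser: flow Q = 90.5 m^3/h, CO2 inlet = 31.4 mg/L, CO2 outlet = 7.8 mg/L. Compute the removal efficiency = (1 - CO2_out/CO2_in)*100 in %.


CO2_out / CO2_in = 7.8 / 31.4 = 0.24840764
Fraction remaining = 0.24840764
efficiency = (1 - 0.24840764) * 100 = 75.1592 %

75.1592 %


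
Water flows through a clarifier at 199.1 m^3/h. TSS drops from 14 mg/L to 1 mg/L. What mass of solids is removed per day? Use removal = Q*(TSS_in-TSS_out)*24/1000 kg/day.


Concentration drop: TSS_in - TSS_out = 14 - 1 = 13 mg/L
Hourly solids removed = Q * dTSS = 199.1 m^3/h * 13 mg/L = 2588.3 g/h  (m^3/h * mg/L = g/h)
Daily solids removed = 2588.3 * 24 = 62119.2 g/day
Convert g to kg: 62119.2 / 1000 = 62.1192 kg/day

62.1192 kg/day


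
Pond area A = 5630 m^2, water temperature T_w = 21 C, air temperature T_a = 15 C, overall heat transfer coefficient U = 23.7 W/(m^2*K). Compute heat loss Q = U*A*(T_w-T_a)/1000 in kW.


Temperature difference dT = 21 - 15 = 6 K
Heat loss (W) = U * A * dT = 23.7 * 5630 * 6 = 800586 W
Convert to kW: 800586 / 1000 = 800.586 kW

800.586 kW


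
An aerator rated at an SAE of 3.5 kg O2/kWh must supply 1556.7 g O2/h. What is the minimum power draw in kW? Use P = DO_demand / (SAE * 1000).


SAE in g O2/kWh = 3.5 * 1000 = 3500 g/kWh
P = DO_demand / SAE_g = 1556.7 / 3500 = 0.444771 kW

0.444771 kW


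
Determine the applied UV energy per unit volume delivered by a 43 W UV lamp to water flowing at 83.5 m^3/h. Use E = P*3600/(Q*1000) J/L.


Energy delivered per hour = 43 W * 3600 s = 154800 J/h
Volume treated per hour = 83.5 m^3/h * 1000 = 83500 L/h
dose = 154800 / 83500 = 1.85389 J/L

1.85389 J/L


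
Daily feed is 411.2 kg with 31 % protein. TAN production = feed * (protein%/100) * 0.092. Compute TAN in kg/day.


Protein in feed = 411.2 * 31/100 = 127.472 kg/day
TAN = protein * 0.092 = 127.472 * 0.092 = 11.727424 kg/day

11.727424 kg/day


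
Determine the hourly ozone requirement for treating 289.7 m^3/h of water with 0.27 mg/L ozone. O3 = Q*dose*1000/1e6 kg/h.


O3 demand (mg/h) = Q * dose * 1000 = 289.7 * 0.27 * 1000 = 78219 mg/h
Convert mg to kg: 78219 / 1e6 = 0.078219 kg/h

0.078219 kg/h


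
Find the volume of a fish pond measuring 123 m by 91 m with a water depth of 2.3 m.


Base area = L * W = 123 * 91 = 11193 m^2
Volume = area * depth = 11193 * 2.3 = 25743.9 m^3

25743.9 m^3


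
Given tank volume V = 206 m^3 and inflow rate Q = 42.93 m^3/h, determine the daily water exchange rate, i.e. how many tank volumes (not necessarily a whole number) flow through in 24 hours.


Daily flow volume = 42.93 m^3/h * 24 h = 1030.32 m^3/day
Exchanges = daily flow / tank volume = 1030.32 / 206 = 5.00155 exchanges/day

5.00155 exchanges/day


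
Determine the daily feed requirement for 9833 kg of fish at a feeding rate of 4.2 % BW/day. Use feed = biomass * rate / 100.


Feeding rate fraction = 4.2% / 100 = 0.042
Daily feed = 9833 kg * 0.042 = 412.986 kg/day

412.986 kg/day


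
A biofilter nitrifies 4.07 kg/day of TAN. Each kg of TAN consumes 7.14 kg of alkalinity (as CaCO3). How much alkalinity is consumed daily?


Alkalinity factor: 7.14 kg CaCO3 consumed per kg TAN nitrified
alk = 4.07 kg TAN * 7.14 = 29.0598 kg CaCO3/day

29.0598 kg CaCO3/day


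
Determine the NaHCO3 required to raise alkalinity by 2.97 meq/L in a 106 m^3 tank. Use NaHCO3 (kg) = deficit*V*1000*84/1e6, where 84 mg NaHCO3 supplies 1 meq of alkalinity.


Tank volume in L = 106 m^3 * 1000 = 106000 L
Total meq required = 2.97 meq/L * 106000 L = 314820 meq
NaHCO3 mass = 314820 meq * 84 mg/meq / 1e6 = 26.4449 kg

26.4449 kg


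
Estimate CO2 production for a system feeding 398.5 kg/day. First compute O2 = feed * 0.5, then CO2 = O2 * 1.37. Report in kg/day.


O2 = 398.5 * 0.5 = 199.25
CO2 = 199.25 * 1.37 = 272.9725

272.9725 kg/day


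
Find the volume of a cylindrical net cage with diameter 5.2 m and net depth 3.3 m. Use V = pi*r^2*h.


r = d/2 = 5.2/2 = 2.6 m
Base area = pi*r^2 = pi*2.6^2 = 21.237166 m^2
Volume = 21.237166 * 3.3 = 70.0826 m^3

70.0826 m^3


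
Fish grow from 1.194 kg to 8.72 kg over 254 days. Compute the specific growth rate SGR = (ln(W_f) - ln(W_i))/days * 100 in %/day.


ln(W_f) = ln(8.72) = 2.1656192
ln(W_i) = ln(1.194) = 0.17730901
ln(W_f) - ln(W_i) = 2.1656192 - 0.17730901 = 1.9883102
SGR = 1.9883102 / 254 * 100 = 0.782799 %/day

0.782799 %/day


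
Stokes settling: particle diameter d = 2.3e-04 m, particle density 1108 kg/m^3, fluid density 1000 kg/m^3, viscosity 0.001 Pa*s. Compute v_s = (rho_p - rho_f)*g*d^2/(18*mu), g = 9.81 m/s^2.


Density difference: rho_p - rho_f = 1108 - 1000 = 108 kg/m^3
d^2 = (2.3e-04)^2 = 5.29e-08 m^2
Numerator = (rho_p - rho_f) * g * d^2 = 108 * 9.81 * 5.29e-08 = 5.6046492e-05
Denominator = 18 * mu = 18 * 0.001 = 0.018
v_s = 5.6046492e-05 / 0.018 = 0.00311369 m/s
Check: Re = rho_f * v_s * d / mu = 1000 * 0.00311369 * 2.3e-04 / 0.001 = 0.716 < 1, so Stokes' law applies.

0.00311369 m/s


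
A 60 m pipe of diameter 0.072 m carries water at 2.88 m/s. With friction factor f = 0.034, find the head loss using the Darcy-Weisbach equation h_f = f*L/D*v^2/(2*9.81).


v^2 = 2.88^2 = 8.2944 m^2/s^2
L/D = 60/0.072 = 833.33333
h_f = f*(L/D)*v^2/(2g) = 0.034 * 833.33333 * 8.2944 / 19.62 = 11.978 m

11.978 m


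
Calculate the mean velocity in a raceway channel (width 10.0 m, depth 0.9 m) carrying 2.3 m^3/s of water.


Cross-sectional area = W * d = 10.0 * 0.9 = 9 m^2
Velocity = Q / A = 2.3 / 9 = 0.255556 m/s

0.255556 m/s


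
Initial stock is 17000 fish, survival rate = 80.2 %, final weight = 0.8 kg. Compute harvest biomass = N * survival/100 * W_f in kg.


Survivors = 17000 * 80.2/100 = 13634 fish
Harvest biomass = survivors * W_f = 13634 * 0.8 = 10907.2 kg

10907.2 kg


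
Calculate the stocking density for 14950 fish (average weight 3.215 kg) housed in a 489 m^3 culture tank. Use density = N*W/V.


Total biomass = 14950 fish * 3.215 kg = 48064.25 kg
Density = total biomass / volume = 48064.25 / 489 = 98.2909 kg/m^3

98.2909 kg/m^3


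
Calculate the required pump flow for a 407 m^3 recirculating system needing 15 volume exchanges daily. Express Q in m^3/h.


Daily recirculation volume = 407 m^3 * 15 = 6105 m^3/day
Flow rate Q = daily volume / 24 h = 6105 / 24 = 254.375 m^3/h

254.375 m^3/h


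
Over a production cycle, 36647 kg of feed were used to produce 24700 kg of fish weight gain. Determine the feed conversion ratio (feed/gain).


FCR = feed consumed / weight gained
FCR = 36647 kg / 24700 kg = 1.48368

1.48368


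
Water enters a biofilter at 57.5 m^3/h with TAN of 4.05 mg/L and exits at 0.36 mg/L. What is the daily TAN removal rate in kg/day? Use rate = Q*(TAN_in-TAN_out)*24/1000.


Concentration drop: TAN_in - TAN_out = 4.05 - 0.36 = 3.69 mg/L
Hourly TAN removed = Q * dTAN = 57.5 m^3/h * 3.69 mg/L = 212.175 g/h  (m^3/h * mg/L = g/h)
Daily TAN removed = 212.175 * 24 = 5092.2 g/day
Convert to kg/day: 5092.2 / 1000 = 5.0922 kg/day

5.0922 kg/day


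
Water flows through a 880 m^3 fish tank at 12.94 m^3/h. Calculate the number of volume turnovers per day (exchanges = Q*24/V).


Daily flow volume = 12.94 m^3/h * 24 h = 310.56 m^3/day
Exchanges = daily flow / tank volume = 310.56 / 880 = 0.352909 exchanges/day

0.352909 exchanges/day


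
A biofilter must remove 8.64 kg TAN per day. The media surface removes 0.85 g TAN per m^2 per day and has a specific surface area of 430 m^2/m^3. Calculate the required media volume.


A = 8.64*1000 / 0.85 = 10164.706 m^2
V = 10164.706 / 430 = 23.6389

23.6389 m^3


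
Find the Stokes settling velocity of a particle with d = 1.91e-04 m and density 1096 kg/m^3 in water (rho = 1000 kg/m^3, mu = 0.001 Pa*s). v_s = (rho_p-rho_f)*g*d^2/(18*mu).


Density difference: rho_p - rho_f = 1096 - 1000 = 96 kg/m^3
d^2 = (1.91e-04)^2 = 3.6481e-08 m^2
Numerator = (rho_p - rho_f) * g * d^2 = 96 * 9.81 * 3.6481e-08 = 3.4356347e-05
Denominator = 18 * mu = 18 * 0.001 = 0.018
v_s = 3.4356347e-05 / 0.018 = 0.00190869 m/s
Check: Re = rho_f * v_s * d / mu = 1000 * 0.00190869 * 1.91e-04 / 0.001 = 0.365 < 1, so Stokes' law applies.

0.00190869 m/s


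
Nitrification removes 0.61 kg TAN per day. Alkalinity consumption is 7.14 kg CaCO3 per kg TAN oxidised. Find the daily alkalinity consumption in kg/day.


Alkalinity factor: 7.14 kg CaCO3 consumed per kg TAN nitrified
alk = 0.61 kg TAN * 7.14 = 4.3554 kg CaCO3/day

4.3554 kg CaCO3/day


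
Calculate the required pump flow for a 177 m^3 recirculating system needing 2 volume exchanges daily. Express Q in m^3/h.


Daily recirculation volume = 177 m^3 * 2 = 354 m^3/day
Flow rate Q = daily volume / 24 h = 354 / 24 = 14.75 m^3/h

14.75 m^3/h


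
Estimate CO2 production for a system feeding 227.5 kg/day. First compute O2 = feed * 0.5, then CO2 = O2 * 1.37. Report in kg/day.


O2 = 227.5 * 0.5 = 113.75
CO2 = 113.75 * 1.37 = 155.8375

155.8375 kg/day


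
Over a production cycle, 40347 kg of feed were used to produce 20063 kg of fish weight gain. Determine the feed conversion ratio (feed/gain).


FCR = feed consumed / weight gained
FCR = 40347 kg / 20063 kg = 2.01102

2.01102


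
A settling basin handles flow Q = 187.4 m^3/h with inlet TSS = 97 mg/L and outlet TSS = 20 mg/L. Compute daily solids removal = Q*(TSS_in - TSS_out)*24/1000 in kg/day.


Concentration drop: TSS_in - TSS_out = 97 - 20 = 77 mg/L
Hourly solids removed = Q * dTSS = 187.4 m^3/h * 77 mg/L = 14429.8 g/h  (m^3/h * mg/L = g/h)
Daily solids removed = 14429.8 * 24 = 346315.2 g/day
Convert g to kg: 346315.2 / 1000 = 346.3152 kg/day

346.3152 kg/day


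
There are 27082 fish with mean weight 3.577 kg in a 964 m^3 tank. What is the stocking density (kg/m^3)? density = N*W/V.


Total biomass = 27082 fish * 3.577 kg = 96872.314 kg
Density = total biomass / volume = 96872.314 / 964 = 100.49 kg/m^3

100.49 kg/m^3


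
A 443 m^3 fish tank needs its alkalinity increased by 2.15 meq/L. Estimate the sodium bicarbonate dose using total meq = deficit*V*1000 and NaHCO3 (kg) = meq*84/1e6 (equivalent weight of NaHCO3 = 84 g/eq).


Tank volume in L = 443 m^3 * 1000 = 443000 L
Total meq required = 2.15 meq/L * 443000 L = 952450 meq
NaHCO3 mass = 952450 meq * 84 mg/meq / 1e6 = 80.0058 kg

80.0058 kg


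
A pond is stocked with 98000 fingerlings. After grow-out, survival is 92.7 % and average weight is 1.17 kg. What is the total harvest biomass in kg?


Survivors = 98000 * 92.7/100 = 90846 fish
Harvest biomass = survivors * W_f = 90846 * 1.17 = 106289.82 kg

106289.82 kg


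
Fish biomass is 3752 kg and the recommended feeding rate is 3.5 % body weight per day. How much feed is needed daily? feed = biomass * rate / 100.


Feeding rate fraction = 3.5% / 100 = 0.035
Daily feed = 3752 kg * 0.035 = 131.32 kg/day

131.32 kg/day


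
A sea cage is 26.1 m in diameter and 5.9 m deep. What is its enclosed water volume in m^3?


r = d/2 = 26.1/2 = 13.05 m
Base area = pi*r^2 = pi*13.05^2 = 535.02108 m^2
Volume = 535.02108 * 5.9 = 3156.62 m^3

3156.62 m^3


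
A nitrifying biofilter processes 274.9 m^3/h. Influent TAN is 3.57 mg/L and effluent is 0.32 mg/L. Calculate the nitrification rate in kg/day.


Concentration drop: TAN_in - TAN_out = 3.57 - 0.32 = 3.25 mg/L
Hourly TAN removed = Q * dTAN = 274.9 m^3/h * 3.25 mg/L = 893.425 g/h  (m^3/h * mg/L = g/h)
Daily TAN removed = 893.425 * 24 = 21442.2 g/day
Convert to kg/day: 21442.2 / 1000 = 21.4422 kg/day

21.4422 kg/day


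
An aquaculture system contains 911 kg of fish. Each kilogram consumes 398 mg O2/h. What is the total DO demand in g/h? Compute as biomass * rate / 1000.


Total O2 consumption (mg/h) = 911 kg * 398 mg/(kg*h) = 362578 mg/h
Convert to g/h: 362578 / 1000 = 362.578 g/h

362.578 g/h


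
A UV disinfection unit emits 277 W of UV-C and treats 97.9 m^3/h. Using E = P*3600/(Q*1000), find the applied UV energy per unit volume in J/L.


Energy delivered per hour = 277 W * 3600 s = 997200 J/h
Volume treated per hour = 97.9 m^3/h * 1000 = 97900 L/h
dose = 997200 / 97900 = 10.1859 J/L

10.1859 J/L


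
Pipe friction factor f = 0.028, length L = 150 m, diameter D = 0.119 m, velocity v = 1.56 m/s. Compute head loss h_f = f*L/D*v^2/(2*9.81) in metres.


v^2 = 1.56^2 = 2.4336 m^2/s^2
L/D = 150/0.119 = 1260.5042
h_f = f*(L/D)*v^2/(2g) = 0.028 * 1260.5042 * 2.4336 / 19.62 = 4.37777 m

4.37777 m


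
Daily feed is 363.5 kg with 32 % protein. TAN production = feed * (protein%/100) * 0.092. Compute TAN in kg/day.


Protein in feed = 363.5 * 32/100 = 116.32 kg/day
TAN = protein * 0.092 = 116.32 * 0.092 = 10.70144 kg/day

10.70144 kg/day


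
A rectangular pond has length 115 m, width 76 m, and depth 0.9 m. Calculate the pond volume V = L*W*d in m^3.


Base area = L * W = 115 * 76 = 8740 m^2
Volume = area * depth = 8740 * 0.9 = 7866 m^3

7866 m^3


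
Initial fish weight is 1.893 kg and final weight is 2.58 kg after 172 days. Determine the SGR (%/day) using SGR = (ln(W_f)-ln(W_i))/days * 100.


ln(W_f) = ln(2.58) = 0.9477894
ln(W_i) = ln(1.893) = 0.63816287
ln(W_f) - ln(W_i) = 0.9477894 - 0.63816287 = 0.30962653
SGR = 0.30962653 / 172 * 100 = 0.180015 %/day

0.180015 %/day


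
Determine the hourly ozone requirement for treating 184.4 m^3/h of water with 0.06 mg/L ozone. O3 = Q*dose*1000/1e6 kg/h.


O3 demand (mg/h) = Q * dose * 1000 = 184.4 * 0.06 * 1000 = 11064 mg/h
Convert mg to kg: 11064 / 1e6 = 0.011064 kg/h

0.011064 kg/h


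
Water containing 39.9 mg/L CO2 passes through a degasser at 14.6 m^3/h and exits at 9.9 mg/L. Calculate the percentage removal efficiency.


CO2_out / CO2_in = 9.9 / 39.9 = 0.2481203
Fraction remaining = 0.2481203
efficiency = (1 - 0.2481203) * 100 = 75.188 %

75.188 %


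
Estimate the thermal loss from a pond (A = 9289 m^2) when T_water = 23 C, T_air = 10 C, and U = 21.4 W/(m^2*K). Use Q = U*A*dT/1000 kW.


Temperature difference dT = 23 - 10 = 13 K
Heat loss (W) = U * A * dT = 21.4 * 9289 * 13 = 2584199.8 W
Convert to kW: 2584199.8 / 1000 = 2584.1998 kW

2584.1998 kW


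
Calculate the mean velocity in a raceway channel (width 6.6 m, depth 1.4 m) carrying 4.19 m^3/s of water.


Cross-sectional area = W * d = 6.6 * 1.4 = 9.24 m^2
Velocity = Q / A = 4.19 / 9.24 = 0.453463 m/s

0.453463 m/s


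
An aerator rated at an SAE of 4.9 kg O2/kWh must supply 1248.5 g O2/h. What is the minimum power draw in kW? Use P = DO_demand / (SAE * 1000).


SAE in g O2/kWh = 4.9 * 1000 = 4900 g/kWh
P = DO_demand / SAE_g = 1248.5 / 4900 = 0.254796 kW

0.254796 kW


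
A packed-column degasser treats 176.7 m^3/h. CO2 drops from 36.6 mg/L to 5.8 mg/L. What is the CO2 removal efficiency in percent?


CO2_out / CO2_in = 5.8 / 36.6 = 0.15846995
Fraction remaining = 0.15846995
efficiency = (1 - 0.15846995) * 100 = 84.153 %

84.153 %


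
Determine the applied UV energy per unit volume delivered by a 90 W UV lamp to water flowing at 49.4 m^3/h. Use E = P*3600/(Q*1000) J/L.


Energy delivered per hour = 90 W * 3600 s = 324000 J/h
Volume treated per hour = 49.4 m^3/h * 1000 = 49400 L/h
dose = 324000 / 49400 = 6.5587 J/L

6.5587 J/L


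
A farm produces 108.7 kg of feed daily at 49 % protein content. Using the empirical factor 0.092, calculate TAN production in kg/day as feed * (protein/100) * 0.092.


Protein in feed = 108.7 * 49/100 = 53.263 kg/day
TAN = protein * 0.092 = 53.263 * 0.092 = 4.900196 kg/day

4.900196 kg/day


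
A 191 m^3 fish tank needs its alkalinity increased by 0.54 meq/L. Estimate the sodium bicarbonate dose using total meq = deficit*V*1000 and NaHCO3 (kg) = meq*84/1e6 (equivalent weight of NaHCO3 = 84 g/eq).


Tank volume in L = 191 m^3 * 1000 = 191000 L
Total meq required = 0.54 meq/L * 191000 L = 103140 meq
NaHCO3 mass = 103140 meq * 84 mg/meq / 1e6 = 8.66376 kg

8.66376 kg


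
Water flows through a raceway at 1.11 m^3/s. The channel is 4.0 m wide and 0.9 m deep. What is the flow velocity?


Cross-sectional area = W * d = 4.0 * 0.9 = 3.6 m^2
Velocity = Q / A = 1.11 / 3.6 = 0.308333 m/s

0.308333 m/s


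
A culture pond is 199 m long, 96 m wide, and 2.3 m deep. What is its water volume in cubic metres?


Base area = L * W = 199 * 96 = 19104 m^2
Volume = area * depth = 19104 * 2.3 = 43939.2 m^3

43939.2 m^3


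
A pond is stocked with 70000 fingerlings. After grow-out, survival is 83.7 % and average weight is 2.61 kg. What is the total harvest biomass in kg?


Survivors = 70000 * 83.7/100 = 58590 fish
Harvest biomass = survivors * W_f = 58590 * 2.61 = 152919.9 kg

152919.9 kg


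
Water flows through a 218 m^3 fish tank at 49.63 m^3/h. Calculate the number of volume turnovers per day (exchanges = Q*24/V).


Daily flow volume = 49.63 m^3/h * 24 h = 1191.12 m^3/day
Exchanges = daily flow / tank volume = 1191.12 / 218 = 5.46385 exchanges/day

5.46385 exchanges/day


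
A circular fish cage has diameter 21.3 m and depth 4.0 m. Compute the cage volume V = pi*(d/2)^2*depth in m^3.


r = d/2 = 21.3/2 = 10.65 m
Base area = pi*r^2 = pi*10.65^2 = 356.32729 m^2
Volume = 356.32729 * 4.0 = 1425.31 m^3

1425.31 m^3


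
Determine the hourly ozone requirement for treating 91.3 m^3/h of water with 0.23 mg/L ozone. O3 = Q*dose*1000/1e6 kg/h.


O3 demand (mg/h) = Q * dose * 1000 = 91.3 * 0.23 * 1000 = 20999 mg/h
Convert mg to kg: 20999 / 1e6 = 0.020999 kg/h

0.020999 kg/h


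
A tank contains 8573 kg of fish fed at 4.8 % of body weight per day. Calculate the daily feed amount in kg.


Feeding rate fraction = 4.8% / 100 = 0.048
Daily feed = 8573 kg * 0.048 = 411.504 kg/day

411.504 kg/day


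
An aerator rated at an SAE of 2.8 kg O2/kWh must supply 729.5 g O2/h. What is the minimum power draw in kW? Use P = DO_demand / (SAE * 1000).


SAE in g O2/kWh = 2.8 * 1000 = 2800 g/kWh
P = DO_demand / SAE_g = 729.5 / 2800 = 0.260536 kW

0.260536 kW


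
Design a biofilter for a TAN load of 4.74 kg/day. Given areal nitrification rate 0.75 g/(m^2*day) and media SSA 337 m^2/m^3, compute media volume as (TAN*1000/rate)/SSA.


A = 4.74*1000 / 0.75 = 6320 m^2
V = 6320 / 337 = 18.7537

18.7537 m^3


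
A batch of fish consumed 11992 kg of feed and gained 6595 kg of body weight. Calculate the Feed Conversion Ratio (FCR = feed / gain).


FCR = feed consumed / weight gained
FCR = 11992 kg / 6595 kg = 1.81835

1.81835


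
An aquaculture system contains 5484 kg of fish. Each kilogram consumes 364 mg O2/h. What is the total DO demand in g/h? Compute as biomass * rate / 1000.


Total O2 consumption (mg/h) = 5484 kg * 364 mg/(kg*h) = 1996176 mg/h
Convert to g/h: 1996176 / 1000 = 1996.176 g/h

1996.176 g/h


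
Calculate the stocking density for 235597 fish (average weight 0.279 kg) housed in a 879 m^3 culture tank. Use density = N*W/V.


Total biomass = 235597 fish * 0.279 kg = 65731.563 kg
Density = total biomass / volume = 65731.563 / 879 = 74.7799 kg/m^3

74.7799 kg/m^3


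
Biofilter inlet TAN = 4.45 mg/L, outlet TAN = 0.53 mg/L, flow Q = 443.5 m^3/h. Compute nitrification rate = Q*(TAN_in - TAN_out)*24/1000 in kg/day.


Concentration drop: TAN_in - TAN_out = 4.45 - 0.53 = 3.92 mg/L
Hourly TAN removed = Q * dTAN = 443.5 m^3/h * 3.92 mg/L = 1738.52 g/h  (m^3/h * mg/L = g/h)
Daily TAN removed = 1738.52 * 24 = 41724.48 g/day
Convert to kg/day: 41724.48 / 1000 = 41.72448 kg/day

41.72448 kg/day


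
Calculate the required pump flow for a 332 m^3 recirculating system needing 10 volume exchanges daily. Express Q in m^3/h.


Daily recirculation volume = 332 m^3 * 10 = 3320 m^3/day
Flow rate Q = daily volume / 24 h = 3320 / 24 = 138.333 m^3/h

138.333 m^3/h


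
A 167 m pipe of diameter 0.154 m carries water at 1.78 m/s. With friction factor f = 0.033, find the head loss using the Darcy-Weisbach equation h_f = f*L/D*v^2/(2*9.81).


v^2 = 1.78^2 = 3.1684 m^2/s^2
L/D = 167/0.154 = 1084.4156
h_f = f*(L/D)*v^2/(2g) = 0.033 * 1084.4156 * 3.1684 / 19.62 = 5.77897 m

5.77897 m


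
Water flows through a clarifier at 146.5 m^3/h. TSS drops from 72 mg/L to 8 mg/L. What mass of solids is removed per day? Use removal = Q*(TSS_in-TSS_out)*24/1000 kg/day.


Concentration drop: TSS_in - TSS_out = 72 - 8 = 64 mg/L
Hourly solids removed = Q * dTSS = 146.5 m^3/h * 64 mg/L = 9376 g/h  (m^3/h * mg/L = g/h)
Daily solids removed = 9376 * 24 = 225024 g/day
Convert g to kg: 225024 / 1000 = 225.024 kg/day

225.024 kg/day


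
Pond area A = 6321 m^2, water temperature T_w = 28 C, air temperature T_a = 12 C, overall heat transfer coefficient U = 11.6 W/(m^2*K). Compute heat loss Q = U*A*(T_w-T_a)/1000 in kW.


Temperature difference dT = 28 - 12 = 16 K
Heat loss (W) = U * A * dT = 11.6 * 6321 * 16 = 1173177.6 W
Convert to kW: 1173177.6 / 1000 = 1173.1776 kW

1173.1776 kW


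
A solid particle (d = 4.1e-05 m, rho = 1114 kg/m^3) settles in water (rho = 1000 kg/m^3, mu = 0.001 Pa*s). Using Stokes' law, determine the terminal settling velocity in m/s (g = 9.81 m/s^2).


Density difference: rho_p - rho_f = 1114 - 1000 = 114 kg/m^3
d^2 = (4.1e-05)^2 = 1.681e-09 m^2
Numerator = (rho_p - rho_f) * g * d^2 = 114 * 9.81 * 1.681e-09 = 1.8799295e-06
Denominator = 18 * mu = 18 * 0.001 = 0.018
v_s = 1.8799295e-06 / 0.018 = 1.04441e-04 m/s
Check: Re = rho_f * v_s * d / mu = 1000 * 1.04441e-04 * 4.1e-05 / 0.001 = 0.00428 < 1, so Stokes' law applies.

1.04441e-04 m/s


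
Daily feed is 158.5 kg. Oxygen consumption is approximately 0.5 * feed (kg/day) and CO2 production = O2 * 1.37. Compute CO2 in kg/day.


O2 = 158.5 * 0.5 = 79.25
CO2 = 79.25 * 1.37 = 108.5725

108.5725 kg/day


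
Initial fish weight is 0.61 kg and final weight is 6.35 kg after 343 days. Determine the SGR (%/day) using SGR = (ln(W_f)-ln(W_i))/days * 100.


ln(W_f) = ln(6.35) = 1.8484548
ln(W_i) = ln(0.61) = -0.49429632
ln(W_f) - ln(W_i) = 1.8484548 - -0.49429632 = 2.3427511
SGR = 2.3427511 / 343 * 100 = 0.683018 %/day

0.683018 %/day


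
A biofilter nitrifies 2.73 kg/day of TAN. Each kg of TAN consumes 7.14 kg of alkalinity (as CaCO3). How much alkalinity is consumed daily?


Alkalinity factor: 7.14 kg CaCO3 consumed per kg TAN nitrified
alk = 2.73 kg TAN * 7.14 = 19.4922 kg CaCO3/day

19.4922 kg CaCO3/day


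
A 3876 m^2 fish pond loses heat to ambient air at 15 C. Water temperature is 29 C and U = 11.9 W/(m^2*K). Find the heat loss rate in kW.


Temperature difference dT = 29 - 15 = 14 K
Heat loss (W) = U * A * dT = 11.9 * 3876 * 14 = 645741.6 W
Convert to kW: 645741.6 / 1000 = 645.7416 kW

645.7416 kW


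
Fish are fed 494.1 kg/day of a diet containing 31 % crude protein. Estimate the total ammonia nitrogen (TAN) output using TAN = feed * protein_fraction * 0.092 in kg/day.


Protein in feed = 494.1 * 31/100 = 153.171 kg/day
TAN = protein * 0.092 = 153.171 * 0.092 = 14.091732 kg/day

14.091732 kg/day


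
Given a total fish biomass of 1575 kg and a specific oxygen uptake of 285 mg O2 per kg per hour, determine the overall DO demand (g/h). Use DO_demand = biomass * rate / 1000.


Total O2 consumption (mg/h) = 1575 kg * 285 mg/(kg*h) = 448875 mg/h
Convert to g/h: 448875 / 1000 = 448.875 g/h

448.875 g/h


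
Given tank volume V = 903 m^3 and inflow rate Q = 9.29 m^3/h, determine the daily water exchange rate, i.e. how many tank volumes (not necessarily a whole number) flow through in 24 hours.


Daily flow volume = 9.29 m^3/h * 24 h = 222.96 m^3/day
Exchanges = daily flow / tank volume = 222.96 / 903 = 0.24691 exchanges/day

0.24691 exchanges/day


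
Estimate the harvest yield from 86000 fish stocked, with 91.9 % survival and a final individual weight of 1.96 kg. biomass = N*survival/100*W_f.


Survivors = 86000 * 91.9/100 = 79034 fish
Harvest biomass = survivors * W_f = 79034 * 1.96 = 154906.64 kg

154906.64 kg


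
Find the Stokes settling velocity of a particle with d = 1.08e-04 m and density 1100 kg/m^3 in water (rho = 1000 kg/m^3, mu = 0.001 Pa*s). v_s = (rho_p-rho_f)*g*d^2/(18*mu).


Density difference: rho_p - rho_f = 1100 - 1000 = 100 kg/m^3
d^2 = (1.08e-04)^2 = 1.1664e-08 m^2
Numerator = (rho_p - rho_f) * g * d^2 = 100 * 9.81 * 1.1664e-08 = 1.1442384e-05
Denominator = 18 * mu = 18 * 0.001 = 0.018
v_s = 1.1442384e-05 / 0.018 = 6.35688e-04 m/s
Check: Re = rho_f * v_s * d / mu = 1000 * 6.35688e-04 * 1.08e-04 / 0.001 = 0.0687 < 1, so Stokes' law applies.

6.35688e-04 m/s


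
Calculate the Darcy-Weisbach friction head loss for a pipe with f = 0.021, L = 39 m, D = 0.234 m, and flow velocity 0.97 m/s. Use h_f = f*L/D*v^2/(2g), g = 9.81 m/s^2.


v^2 = 0.97^2 = 0.9409 m^2/s^2
L/D = 39/0.234 = 166.66667
h_f = f*(L/D)*v^2/(2g) = 0.021 * 166.66667 * 0.9409 / 19.62 = 0.167847 m

0.167847 m


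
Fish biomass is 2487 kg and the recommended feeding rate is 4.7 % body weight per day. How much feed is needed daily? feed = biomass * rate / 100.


Feeding rate fraction = 4.7% / 100 = 0.047
Daily feed = 2487 kg * 0.047 = 116.889 kg/day

116.889 kg/day


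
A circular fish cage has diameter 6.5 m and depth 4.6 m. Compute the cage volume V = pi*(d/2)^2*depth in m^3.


r = d/2 = 6.5/2 = 3.25 m
Base area = pi*r^2 = pi*3.25^2 = 33.183072 m^2
Volume = 33.183072 * 4.6 = 152.642 m^3

152.642 m^3


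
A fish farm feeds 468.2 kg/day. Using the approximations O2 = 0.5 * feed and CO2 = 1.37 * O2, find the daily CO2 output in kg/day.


O2 = 468.2 * 0.5 = 234.1
CO2 = 234.1 * 1.37 = 320.717

320.717 kg/day


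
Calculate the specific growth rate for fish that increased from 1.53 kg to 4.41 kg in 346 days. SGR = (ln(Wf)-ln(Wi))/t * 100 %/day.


ln(W_f) = ln(4.41) = 1.4838747
ln(W_i) = ln(1.53) = 0.42526774
ln(W_f) - ln(W_i) = 1.4838747 - 0.42526774 = 1.058607
SGR = 1.058607 / 346 * 100 = 0.305956 %/day

0.305956 %/day


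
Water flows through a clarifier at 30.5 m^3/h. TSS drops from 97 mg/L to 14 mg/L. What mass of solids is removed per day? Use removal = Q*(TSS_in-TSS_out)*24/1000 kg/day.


Concentration drop: TSS_in - TSS_out = 97 - 14 = 83 mg/L
Hourly solids removed = Q * dTSS = 30.5 m^3/h * 83 mg/L = 2531.5 g/h  (m^3/h * mg/L = g/h)
Daily solids removed = 2531.5 * 24 = 60756 g/day
Convert g to kg: 60756 / 1000 = 60.756 kg/day

60.756 kg/day


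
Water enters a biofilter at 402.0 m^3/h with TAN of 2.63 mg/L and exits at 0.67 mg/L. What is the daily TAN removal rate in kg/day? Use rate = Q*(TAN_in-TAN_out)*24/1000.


Concentration drop: TAN_in - TAN_out = 2.63 - 0.67 = 1.96 mg/L
Hourly TAN removed = Q * dTAN = 402.0 m^3/h * 1.96 mg/L = 787.92 g/h  (m^3/h * mg/L = g/h)
Daily TAN removed = 787.92 * 24 = 18910.08 g/day
Convert to kg/day: 18910.08 / 1000 = 18.91008 kg/day

18.91008 kg/day


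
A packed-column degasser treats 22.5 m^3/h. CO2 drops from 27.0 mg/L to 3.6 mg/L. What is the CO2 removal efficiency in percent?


CO2_out / CO2_in = 3.6 / 27.0 = 0.13333333
Fraction remaining = 0.13333333
efficiency = (1 - 0.13333333) * 100 = 86.6667 %

86.6667 %


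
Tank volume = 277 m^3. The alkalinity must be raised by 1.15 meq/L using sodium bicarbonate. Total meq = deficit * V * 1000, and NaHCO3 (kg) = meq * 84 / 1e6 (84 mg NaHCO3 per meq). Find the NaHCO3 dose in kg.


Tank volume in L = 277 m^3 * 1000 = 277000 L
Total meq required = 1.15 meq/L * 277000 L = 318550 meq
NaHCO3 mass = 318550 meq * 84 mg/meq / 1e6 = 26.7582 kg

26.7582 kg


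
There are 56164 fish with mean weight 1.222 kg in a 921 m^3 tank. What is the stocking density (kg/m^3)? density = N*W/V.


Total biomass = 56164 fish * 1.222 kg = 68632.408 kg
Density = total biomass / volume = 68632.408 / 921 = 74.5194 kg/m^3

74.5194 kg/m^3


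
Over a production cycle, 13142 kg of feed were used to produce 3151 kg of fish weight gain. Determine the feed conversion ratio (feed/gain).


FCR = feed consumed / weight gained
FCR = 13142 kg / 3151 kg = 4.17074

4.17074


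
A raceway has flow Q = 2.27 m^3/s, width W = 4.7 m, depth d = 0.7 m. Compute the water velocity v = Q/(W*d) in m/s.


Cross-sectional area = W * d = 4.7 * 0.7 = 3.29 m^2
Velocity = Q / A = 2.27 / 3.29 = 0.68997 m/s

0.68997 m/s


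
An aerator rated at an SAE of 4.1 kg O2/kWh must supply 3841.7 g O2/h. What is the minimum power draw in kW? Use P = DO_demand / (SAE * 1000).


SAE in g O2/kWh = 4.1 * 1000 = 4100 g/kWh
P = DO_demand / SAE_g = 3841.7 / 4100 = 0.937 kW

0.937 kW


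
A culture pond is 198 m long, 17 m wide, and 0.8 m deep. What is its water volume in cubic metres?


Base area = L * W = 198 * 17 = 3366 m^2
Volume = area * depth = 3366 * 0.8 = 2692.8 m^3

2692.8 m^3


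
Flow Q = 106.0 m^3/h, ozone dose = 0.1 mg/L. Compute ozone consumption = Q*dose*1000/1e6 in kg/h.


O3 demand (mg/h) = Q * dose * 1000 = 106.0 * 0.1 * 1000 = 10600 mg/h
Convert mg to kg: 10600 / 1e6 = 0.0106 kg/h

0.0106 kg/h


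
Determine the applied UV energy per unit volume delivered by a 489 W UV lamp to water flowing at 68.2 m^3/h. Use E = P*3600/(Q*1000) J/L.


Energy delivered per hour = 489 W * 3600 s = 1760400 J/h
Volume treated per hour = 68.2 m^3/h * 1000 = 68200 L/h
dose = 1760400 / 68200 = 25.8123 J/L

25.8123 J/L


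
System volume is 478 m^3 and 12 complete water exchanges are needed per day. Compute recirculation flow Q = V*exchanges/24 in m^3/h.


Daily recirculation volume = 478 m^3 * 12 = 5736 m^3/day
Flow rate Q = daily volume / 24 h = 5736 / 24 = 239 m^3/h

239 m^3/h


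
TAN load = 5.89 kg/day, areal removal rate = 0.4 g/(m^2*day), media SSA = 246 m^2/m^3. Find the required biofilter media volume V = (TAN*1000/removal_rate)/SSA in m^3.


A = 5.89*1000 / 0.4 = 14725 m^2
V = 14725 / 246 = 59.8577

59.8577 m^3


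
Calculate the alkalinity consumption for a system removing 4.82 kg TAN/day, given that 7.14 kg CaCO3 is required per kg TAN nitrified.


Alkalinity factor: 7.14 kg CaCO3 consumed per kg TAN nitrified
alk = 4.82 kg TAN * 7.14 = 34.4148 kg CaCO3/day

34.4148 kg CaCO3/day


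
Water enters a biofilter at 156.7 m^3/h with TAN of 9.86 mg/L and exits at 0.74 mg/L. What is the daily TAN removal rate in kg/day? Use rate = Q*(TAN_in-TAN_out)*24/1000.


Concentration drop: TAN_in - TAN_out = 9.86 - 0.74 = 9.12 mg/L
Hourly TAN removed = Q * dTAN = 156.7 m^3/h * 9.12 mg/L = 1429.104 g/h  (m^3/h * mg/L = g/h)
Daily TAN removed = 1429.104 * 24 = 34298.496 g/day
Convert to kg/day: 34298.496 / 1000 = 34.298496 kg/day

34.298496 kg/day


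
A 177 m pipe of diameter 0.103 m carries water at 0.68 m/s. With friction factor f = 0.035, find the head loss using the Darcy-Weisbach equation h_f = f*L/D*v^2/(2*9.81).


v^2 = 0.68^2 = 0.4624 m^2/s^2
L/D = 177/0.103 = 1718.4466
h_f = f*(L/D)*v^2/(2g) = 0.035 * 1718.4466 * 0.4624 / 19.62 = 1.4175 m

1.4175 m


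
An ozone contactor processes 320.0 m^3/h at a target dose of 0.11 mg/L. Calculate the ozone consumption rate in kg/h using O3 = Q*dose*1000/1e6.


O3 demand (mg/h) = Q * dose * 1000 = 320.0 * 0.11 * 1000 = 35200 mg/h
Convert mg to kg: 35200 / 1e6 = 0.0352 kg/h

0.0352 kg/h


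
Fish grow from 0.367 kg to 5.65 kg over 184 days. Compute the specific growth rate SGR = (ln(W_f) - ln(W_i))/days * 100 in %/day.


ln(W_f) = ln(5.65) = 1.7316555
ln(W_i) = ln(0.367) = -1.0023934
ln(W_f) - ln(W_i) = 1.7316555 - -1.0023934 = 2.7340489
SGR = 2.7340489 / 184 * 100 = 1.4859 %/day

1.4859 %/day


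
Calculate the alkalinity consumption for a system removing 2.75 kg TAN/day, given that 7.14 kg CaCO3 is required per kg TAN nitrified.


Alkalinity factor: 7.14 kg CaCO3 consumed per kg TAN nitrified
alk = 2.75 kg TAN * 7.14 = 19.635 kg CaCO3/day

19.635 kg CaCO3/day
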